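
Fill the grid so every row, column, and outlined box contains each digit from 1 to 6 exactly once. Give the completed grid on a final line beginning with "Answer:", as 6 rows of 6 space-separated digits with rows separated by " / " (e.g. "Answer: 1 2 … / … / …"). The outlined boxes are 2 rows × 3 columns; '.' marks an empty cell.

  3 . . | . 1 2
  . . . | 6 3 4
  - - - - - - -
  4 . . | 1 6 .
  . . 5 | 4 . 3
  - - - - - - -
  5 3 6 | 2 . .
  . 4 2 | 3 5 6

Step 1. [r4c1∈{1,2,6}] across col 1, 6 lands solely at r4c1 ⇒ r4c1=6.
Step 2. [r2c2∈{1,2,5}] in row 2, 5 fits only at r2c2, so r2c2=5.
Step 3. [r4c2∈{1,2}] across row 4, 1 lands solely at r4c2, so r4c2=1.
Step 4. [r6c1∈{1}] r6c1 has the single candidate 1. So r6c1=1.
Step 5. [r1c2∈{6}] nothing but 6 survives at r1c2. So r1c2=6.
Step 6. [r2c1∈{2}] r2c1 is down to just 2. So r2c1=2.
Step 7. [r1c4∈{5}] nothing but 5 survives at r1c4, so r1c4=5.
Step 8. [r3c2∈{2}] only 2 remains possible at r3c2, so r3c2=2.
Step 9. [r5c6∈{1}] r5c6 has the single candidate 1 ⇒ r5c6=1.
Step 10. [r2c3∈{1}] r2c3 has the single candidate 1 ⇒ r2c3=1.
Step 11. [r5c5∈{4}] only 4 remains possible at r5c5, so r5c5=4.
Step 12. [r3c3∈{3}] r3c3 is down to just 3. So r3c3=3.
Step 13. [r4c5∈{2}] r4c5 is down to just 2 ⇒ r4c5=2.
Step 14. [r1c3∈{4}] r1c3 is down to just 4. So r1c3=4.
Step 15. [r3c6∈{5}] nothing but 5 survives at r3c6. So r3c6=5.

Answer: 3 6 4 5 1 2 / 2 5 1 6 3 4 / 4 2 3 1 6 5 / 6 1 5 4 2 3 / 5 3 6 2 4 1 / 1 4 2 3 5 6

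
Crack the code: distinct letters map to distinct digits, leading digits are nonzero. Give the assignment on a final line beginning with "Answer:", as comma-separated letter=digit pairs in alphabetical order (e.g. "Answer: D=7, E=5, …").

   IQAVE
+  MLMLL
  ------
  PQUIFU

Step 1. [col 1: E + L ≡ U (mod 10)] column 1 (E + L ≡ U (mod 10), carry-in 0) doesn't pin U yet; pick U=0 and continue ⇒ U=0.
Step 2. [col 1: E + L ≡ U (mod 10)] no forcing yet in column 1 (carry-in 0); E=4 is free and consistent — try it, so E=4.
Step 3. [col 1: E + L ≡ U (mod 10)] column 1 reads E+L+carry(0)=U with E=4, U=0; with digits 0,4 already taken and all letters distinct, the only value for L is 6, so L=6.
Step 4. [col 2: V + L ≡ F (mod 10)] column 2 (V + L ≡ F (mod 10), carry-in 1) doesn't pin V yet; pick V=2 and continue, so V=2.
Step 5. [col 2: V + L ≡ F (mod 10)] column 2: given V=2, L=6, carry-in 1, and digits 0,2,4,6 already taken and all letters distinct, V+L≡F (mod 10) forces F=9, so F=9.
Step 6. [P] P is the leading digit of a 6-digit sum of two 5-digit numbers; the final carry is exactly 1 ⇒ P=1.
Step 7. [col 3: A + M ≡ I (mod 10)] column 3 (A + M ≡ I (mod 10), carry-in 0) doesn't pin I yet; pick I=5 and continue. So I=5.
Step 8. [col 3: A + M ≡ I (mod 10)] several values work for M in column 3 (A + M ≡ I (mod 10), carry-in 0); try M=7 ⇒ M=7.
Step 9. [col 3: A + M ≡ I (mod 10)] column 3 reads A+M+carry(0)=I with M=7, I=5; with digits 0,1,2,4,5,6,7,9 already taken and all letters distinct, the only value for A is 8 ⇒ A=8.
Step 10. [col 4: Q + L ≡ U (mod 10)] from column 4 (L=6, U=0, carry-in 1, digits 0,1,2,4,5,6,7,8,9 already taken and all letters distinct): Q must equal 3, so Q=3.

Answer: A=8, E=4, F=9, I=5, L=6, M=7, P=1, Q=3, U=0, V=2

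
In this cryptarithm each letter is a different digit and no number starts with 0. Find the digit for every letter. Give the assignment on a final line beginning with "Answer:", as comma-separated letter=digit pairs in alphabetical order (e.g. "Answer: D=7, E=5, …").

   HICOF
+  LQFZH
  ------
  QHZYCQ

Step 1. [col 1: F + H ≡ Q (mod 10)] column 1 (F + H ≡ Q (mod 10), carry-in 0) doesn't pin Q yet; pick Q=1 and continue ⇒ Q=1.
Step 2. [col 1: F + H ≡ Q (mod 10)] F=7 is one option consistent with column 1 (F + H ≡ Q (mod 10), carry-in 0) — take it ⇒ F=7.
Step 3. [col 1: F + H ≡ Q (mod 10)] column 1: given F=7, Q=1, carry-in 0, and digits 1,7 already taken and all letters distinct, F+H≡Q (mod 10) forces H=4 ⇒ H=4.
Step 4. [col 2: O + Z ≡ C (mod 10)] column 2 (O + Z ≡ C (mod 10), carry-in 1) doesn't pin Z yet; pick Z=0 and continue. So Z=0.
Step 5. [col 2: O + Z ≡ C (mod 10)] C=6 is one option consistent with column 2 (O + Z ≡ C (mod 10), carry-in 1) — take it, so C=6.
Step 6. [col 2: O + Z ≡ C (mod 10)] in column 2 we have O+Z≡C with carry-in 1; given Z=0, C=6 and digits 0,1,4,6,7 already taken and all letters distinct, that pins O to 5 ⇒ O=5.
Step 7. [col 3: C + F ≡ Y (mod 10)] from column 3 (C=6, F=7, carry-in 0, digits 0,1,4,5,6,7 already taken and all letters distinct): Y must equal 3, so Y=3.
Step 8. [col 4: I + Q ≡ Z (mod 10)] column 4 reads I+Q+carry(1)=Z with Q=1, Z=0; with digits 0,1,3,4,5,6,7 already taken and all letters distinct, the only value for I is 8. So I=8.
Step 9. [col 5: H + L ≡ H (mod 10)] from column 5 (H=4, carry-in 1, digits 0,1,3,4,5,6,7,8 already taken and all letters distinct): L must equal 9 ⇒ L=9.

Answer: C=6, F=7, H=4, I=8, L=9, O=5, Q=1, Y=3, Z=0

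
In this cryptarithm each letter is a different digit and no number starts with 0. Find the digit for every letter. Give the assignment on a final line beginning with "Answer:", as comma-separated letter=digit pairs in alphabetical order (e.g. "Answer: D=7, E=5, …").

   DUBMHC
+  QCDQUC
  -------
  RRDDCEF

Step 1. [R] R is the leading digit of a 7-digit sum of two 6-digit numbers; the final carry is exactly 1, so R=1.
Step 2. [col 1: C + C ≡ F (mod 10)] C=9 is one option consistent with column 1 (C + C ≡ F (mod 10), carry-in 0) — take it, so C=9.
Step 3. [col 1: C + C ≡ F (mod 10)] column 1: given C=9, carry-in 0, and digits 1,9 already taken and all letters distinct, C+C≡F (mod 10) forces F=8 ⇒ F=8.
Step 4. [col 2: H + U ≡ E (mod 10)] U=5 is one option consistent with column 2 (H + U ≡ E (mod 10), carry-in 1) — take it ⇒ U=5.
Step 5. [col 2: H + U ≡ E (mod 10)] column 2 (H + U ≡ E (mod 10), carry-in 1) doesn't pin H yet; pick H=7 and continue ⇒ H=7.
Step 6. [col 2: H + U ≡ E (mod 10)] column 2 reads H+U+carry(1)=E with H=7, U=5; with digits 1,5,7,8,9 already taken and all letters distinct, the only value for E is 3, so E=3.
Step 7. [col 3: M + Q ≡ C (mod 10)] no forcing yet in column 3 (carry-in 1); Q=6 is free and consistent — try it ⇒ Q=6.
Step 8. [col 3: M + Q ≡ C (mod 10)] in column 3 we have M+Q≡C with carry-in 1; given Q=6, C=9 and digits 1,3,5,6,7,8,9 already taken and all letters distinct, that pins M to 2. So M=2.
Step 9. [col 4: B + D ≡ D (mod 10)] column 4: given nothing yet, carry-in 0, and digits 1,2,3,5,6,7,8,9 already taken and all letters distinct, B+D≡D (mod 10) forces D=4, so D=4.
Step 10. [col 4: B + D ≡ D (mod 10)] from column 4 (D=4, carry-in 0, digits 1,2,3,4,5,6,7,8,9 already taken and all letters distinct): B must equal 0. So B=0.

Answer: B=0, C=9, D=4, E=3, F=8, H=7, M=2, Q=6, R=1, U=5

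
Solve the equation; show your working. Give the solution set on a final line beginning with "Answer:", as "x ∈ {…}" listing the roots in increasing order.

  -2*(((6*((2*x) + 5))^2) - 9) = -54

Step 1. [-2*(((6*((2*x) + 5))^2) - 9) = -54] LHS = -2·(…); ÷-2 both sides. So div: ((6*((2*x) + 5))^2) - 9 = 27.
Step 2. [((6*((2*x) + 5))^2) - 9 = 27] peel the -9: add 9 from each side, so sub: (6*((2*x) + 5))^2 = 36.
Step 3. [(6*((2*x) + 5))^2 = 36] 36 ≥ 0, LHS is (·)² — take ±√. So sqrt: 6*((2*x) + 5) = 6 or -6.
Step 4. [6*((2*x) + 5) = 6 or -6] leading coefficient 6: divide by 6. So div: (2*x) + 5 = 1 or -1.
Step 5. [(2*x) + 5 = 1 or -1] peel the +5: subtract 5 from each side ⇒ sub: 2*x = -4 or -6.
Step 6. [2*x = -4 or -6] 2·(inner) — divide through by 2. So div: x = -2 or -3.

Answer: x ∈ {-3, -2}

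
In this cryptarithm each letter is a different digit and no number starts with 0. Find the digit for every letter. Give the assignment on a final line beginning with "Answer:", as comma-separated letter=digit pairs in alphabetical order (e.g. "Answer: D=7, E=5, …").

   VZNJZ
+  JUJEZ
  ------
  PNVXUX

Step 1. [P] the sum has 6 digits but both addends have 5; that extra leading digit P is the final carry, namely 1 ⇒ P=1.
Step 2. [col 1: Z + Z ≡ X (mod 10)] no forcing yet in column 1 (carry-in 0); X=8 is free and consistent — try it ⇒ X=8.
Step 3. [col 1: Z + Z ≡ X (mod 10)] Z=9 is one option consistent with column 1 (Z + Z ≡ X (mod 10), carry-in 0) — take it, so Z=9.
Step 4. [col 2: J + E ≡ U (mod 10)] several values work for U in column 2 (J + E ≡ U (mod 10), carry-in 1); try U=3 ⇒ U=3.
Step 5. [col 2: J + E ≡ U (mod 10)] no forcing yet in column 2 (carry-in 1); J=7 is free and consistent — try it, so J=7.
Step 6. [col 2: J + E ≡ U (mod 10)] from column 2 (J=7, U=3, carry-in 1, digits 1,3,7,8,9 already taken and all letters distinct): E must equal 5 ⇒ E=5.
Step 7. [col 3: N + J ≡ X (mod 10)] column 3 reads N+J+carry(1)=X with J=7, X=8; with digits 1,3,5,7,8,9 already taken and all letters distinct, the only value for N is 0, so N=0.
Step 8. [col 4: Z + U ≡ V (mod 10)] from column 4 (Z=9, U=3, carry-in 0, digits 0,1,3,5,7,8,9 already taken and all letters distinct): V must equal 2 ⇒ V=2.

Answer: E=5, J=7, N=0, P=1, U=3, V=2, X=8, Z=9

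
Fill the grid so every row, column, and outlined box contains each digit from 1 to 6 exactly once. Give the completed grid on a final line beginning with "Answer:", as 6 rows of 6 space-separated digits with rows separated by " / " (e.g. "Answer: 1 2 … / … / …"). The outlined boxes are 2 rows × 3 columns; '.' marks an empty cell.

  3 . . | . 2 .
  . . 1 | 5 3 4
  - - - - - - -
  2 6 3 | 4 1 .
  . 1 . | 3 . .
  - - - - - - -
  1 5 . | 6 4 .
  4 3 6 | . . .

Step 1. [r4c6∈{2,5,6}] in row 4, 2 fits only at r4c6 ⇒ r4c6=2.
Step 2. [r1c3∈{4,5}] r1c3 is the only open cell in row 1 admitting 5 ⇒ r1c3=5.
Step 3. [r1c4∈{1}] only 1 remains possible at r1c4. So r1c4=1.
Step 4. [r6c5∈{5}] r6c5 has the single candidate 5 ⇒ r6c5=5.
Step 5. [r4c5∈{6}] r4c5 is down to just 6. So r4c5=6.
Step 6. [r5c6∈{3}] r5c6 is down to just 3 ⇒ r5c6=3.
Step 7. [r4c3∈{4}] r4c3's peers cover all but 4, so r4c3=4.
Step 8. [r3c6∈{5}] r3c6 is down to just 5, so r3c6=5.
Step 9. [r6c6∈{1}] nothing but 1 survives at r6c6 ⇒ r6c6=1.
Step 10. [r1c2∈{4}] r1c2 has the single candidate 4, so r1c2=4.
Step 11. [r1c6∈{6}] r1c6 has the single candidate 6, so r1c6=6.
Step 12. [r5c3∈{2}] r5c3's peers cover all but 2. So r5c3=2.
Step 13. [r6c4∈{2}] r6c4 is down to just 2. So r6c4=2.
Step 14. [r2c1∈{6}] nothing but 6 survives at r2c1. So r2c1=6.
Step 15. [r2c2∈{2}] r2c2 is down to just 2. So r2c2=2.
Step 16. [r4c1∈{5}] r4c1's peers cover all but 5, so r4c1=5.

Answer: 3 4 5 1 2 6 / 6 2 1 5 3 4 / 2 6 3 4 1 5 / 5 1 4 3 6 2 / 1 5 2 6 4 3 / 4 3 6 2 5 1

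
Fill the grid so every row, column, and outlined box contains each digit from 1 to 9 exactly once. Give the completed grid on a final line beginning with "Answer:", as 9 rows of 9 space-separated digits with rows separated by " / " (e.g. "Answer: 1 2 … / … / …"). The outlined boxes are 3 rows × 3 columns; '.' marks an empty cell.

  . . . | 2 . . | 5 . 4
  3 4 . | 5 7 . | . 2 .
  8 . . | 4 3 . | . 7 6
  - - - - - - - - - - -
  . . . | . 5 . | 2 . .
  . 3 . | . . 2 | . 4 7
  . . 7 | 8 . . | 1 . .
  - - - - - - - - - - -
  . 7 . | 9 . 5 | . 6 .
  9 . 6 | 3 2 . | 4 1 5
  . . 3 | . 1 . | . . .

Step 1. [r3c7∈{9}] r3c7 has the single candidate 9, so r3c7=9.
Step 2. [r2c6∈{1,6,8,9}] r2c6 is the only open cell in row 2 admitting 6 ⇒ r2c6=6.
Step 3. [r2c7∈{8}] r2c7 is down to just 8, so r2c7=8.
Step 4. [r5c3∈{1,5,8,9}] r5c3 is the only open cell in row 5 admitting 8. So r5c3=8.
Step 5. [r5c5∈{6,9}] row 5 places 9 nowhere but r5c5. So r5c5=9.
Step 6. [r5c1∈{1,5,6}] across row 5, 5 lands solely at r5c1. So r5c1=5.
Step 7. [r6c5∈{4,6}] across col 5, 6 lands solely at r6c5 ⇒ r6c5=6.
Step 8. [r2c3∈{1,9}] 9 has one home in row 2: r2c3, so r2c3=9.
Step 9. [r1c3∈{1}] r1c3 has the single candidate 1, so r1c3=1.
Step 10. [r4c2∈{1,6,9}] r4c2 is the only open cell in col 2 admitting 1 ⇒ r4c2=1.
Step 11. [r4c3∈{4}] nothing but 4 survives at r4c3 ⇒ r4c3=4.
Step 12. [r7c3∈{2}] only 2 remains possible at r7c3, so r7c3=2.
Step 13. [r8c6∈{7,8}] r8c6 is the only open cell in row 8 admitting 7 ⇒ r8c6=7.
Step 14. [r4c6∈{3}] r4c6's peers cover all but 3, so r4c6=3.
Step 15. [r7c5∈{4,8}] col 5 places 4 nowhere but r7c5, so r7c5=4.
Step 16. [r7c9∈{3,8}] row 7 places 8 nowhere but r7c9 ⇒ r7c9=8.
Step 17. [r4c9∈{9}] only 9 remains possible at r4c9. So r4c9=9.
Step 18. [r9c2∈{5,8}] row 9 places 5 nowhere but r9c2, so r9c2=5.
Step 19. [r1c8∈{3}] nothing but 3 survives at r1c8, so r1c8=3.
Step 20. [r6c2∈{2,9}] across row 6, 9 lands solely at r6c2 ⇒ r6c2=9.
Step 21. [r4c1∈{6}] nothing but 6 survives at r4c1, so r4c1=6.
Step 22. [r1c6∈{8,9}] row 1 places 9 nowhere but r1c6. So r1c6=9.
Step 23. [r3c3∈{5}] r3c3's peers cover all but 5, so r3c3=5.
Step 24. [r8c2∈{8}] only 8 remains possible at r8c2. So r8c2=8.
Step 25. [r2c9∈{1}] r2c9 is down to just 1, so r2c9=1.
Step 26. [r4c8∈{8}] nothing but 8 survives at r4c8 ⇒ r4c8=8.
Step 27. [r5c7∈{6}] r5c7 is down to just 6, so r5c7=6.
Step 28. [r3c6∈{1}] r3c6 is down to just 1. So r3c6=1.
Step 29. [r1c2∈{6}] r1c2 has the single candidate 6. So r1c2=6.
Step 30. [r9c6∈{8}] r9c6 has the single candidate 8 ⇒ r9c6=8.
Step 31. [r6c6∈{4}] r6c6 is down to just 4. So r6c6=4.
Step 32. [r1c1∈{7}] nothing but 7 survives at r1c1, so r1c1=7.
Step 33. [r9c7∈{7}] r9c7 has the single candidate 7 ⇒ r9c7=7.
Step 34. [r9c4∈{6}] only 6 remains possible at r9c4. So r9c4=6.
Step 35. [r9c8∈{9}] only 9 remains possible at r9c8, so r9c8=9.
Step 36. [r5c4∈{1}] r5c4 is down to just 1 ⇒ r5c4=1.
Step 37. [r7c1∈{1}] r7c1's peers cover all but 1, so r7c1=1.
Step 38. [r3c2∈{2}] nothing but 2 survives at r3c2 ⇒ r3c2=2.
Step 39. [r9c9∈{2}] nothing but 2 survives at r9c9, so r9c9=2.
Step 40. [r4c4∈{7}] only 7 remains possible at r4c4 ⇒ r4c4=7.
Step 41. [r1c5∈{8}] only 8 remains possible at r1c5, so r1c5=8.
Step 42. [r7c7∈{3}] only 3 remains possible at r7c7. So r7c7=3.
Step 43. [r9c1∈{4}] nothing but 4 survives at r9c1. So r9c1=4.
Step 44. [r6c8∈{5}] r6c8 is down to just 5, so r6c8=5.
Step 45. [r6c1∈{2}] only 2 remains possible at r6c1, so r6c1=2.
Step 46. [r6c9∈{3}] r6c9 has the single candidate 3, so r6c9=3.

Answer: 7 6 1 2 8 9 5 3 4 / 3 4 9 5 7 6 8 2 1 / 8 2 5 4 3 1 9 7 6 / 6 1 4 7 5 3 2 8 9 / 5 3 8 1 9 2 6 4 7 / 2 9 7 8 6 4 1 5 3 / 1 7 2 9 4 5 3 6 8 / 9 8 6 3 2 7 4 1 5 / 4 5 3 6 1 8 7 9 2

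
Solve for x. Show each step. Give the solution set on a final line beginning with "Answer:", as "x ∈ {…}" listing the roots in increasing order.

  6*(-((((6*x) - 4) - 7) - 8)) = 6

Step 1. [6*(-((((6*x) - 4) - 7) - 8)) = 6] 6·(inner) — divide through by 6 ⇒ div: -((((6*x) - 4) - 7) - 8) = 1.
Step 2. [-((((6*x) - 4) - 7) - 8) = 1] flip signs both sides, so neg: (((6*x) - 4) - 7) - 8 = -1.
Step 3. [(((6*x) - 4) - 7) - 8 = -1] -8 is outermost — add 8 both sides. So sub: ((6*x) - 4) - 7 = 7.
Step 4. [((6*x) - 4) - 7 = 7] peel the -7: add 7 from each side, so sub: (6*x) - 4 = 14.
Step 5. [(6*x) - 4 = 14] -4 is outermost — add 4 both sides ⇒ sub: 6*x = 18.
Step 6. [6*x = 18] 6 out front; divide by 6. So div: x = 3.

Answer: x ∈ {3}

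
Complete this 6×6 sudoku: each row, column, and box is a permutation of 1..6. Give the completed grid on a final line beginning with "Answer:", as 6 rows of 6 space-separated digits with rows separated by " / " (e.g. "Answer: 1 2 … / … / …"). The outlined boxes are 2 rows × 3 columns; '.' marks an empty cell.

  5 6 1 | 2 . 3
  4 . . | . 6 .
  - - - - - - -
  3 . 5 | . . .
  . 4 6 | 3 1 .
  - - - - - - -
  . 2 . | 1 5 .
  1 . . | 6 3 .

Step 1. [r3c5∈{2,4}] r3c5 is the only open cell in col 5 admitting 2. So r3c5=2.
Step 2. [r5c6∈{4}] r5c6 is down to just 4, so r5c6=4.
Step 3. [r4c6∈{5}] only 5 remains possible at r4c6, so r4c6=5.
Step 4. [r5c3∈{3}] r5c3 is down to just 3. So r5c3=3.
Step 5. [r2c3∈{2}] nothing but 2 survives at r2c3. So r2c3=2.
Step 6. [r3c4∈{4}] only 4 remains possible at r3c4. So r3c4=4.
Step 7. [r2c4∈{5}] r2c4 is down to just 5. So r2c4=5.
Step 8. [r2c6∈{1}] r2c6 has the single candidate 1. So r2c6=1.
Step 9. [r6c3∈{4}] only 4 remains possible at r6c3, so r6c3=4.
Step 10. [r3c2∈{1}] r3c2 has the single candidate 1, so r3c2=1.
Step 11. [r4c1∈{2}] nothing but 2 survives at r4c1 ⇒ r4c1=2.
Step 12. [r1c5∈{4}] only 4 remains possible at r1c5, so r1c5=4.
Step 13. [r2c2∈{3}] r2c2 is down to just 3. So r2c2=3.
Step 14. [r5c1∈{6}] only 6 remains possible at r5c1, so r5c1=6.
Step 15. [r6c6∈{2}] only 2 remains possible at r6c6, so r6c6=2.
Step 16. [r3c6∈{6}] r3c6 has the single candidate 6, so r3c6=6.
Step 17. [r6c2∈{5}] only 5 remains possible at r6c2. So r6c2=5.

Answer: 5 6 1 2 4 3 / 4 3 2 5 6 1 / 3 1 5 4 2 6 / 2 4 6 3 1 5 / 6 2 3 1 5 4 / 1 5 4 6 3 2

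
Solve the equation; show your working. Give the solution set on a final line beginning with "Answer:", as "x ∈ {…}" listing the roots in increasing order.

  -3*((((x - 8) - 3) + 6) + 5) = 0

Step 1. [-3*((((x - 8) - 3) + 6) + 5) = 0] divide by the outer -3, so div: (((x - 8) - 3) + 6) + 5 = 0.
Step 2. [(((x - 8) - 3) + 6) + 5 = 0] peel the +5: subtract 5 from each side, so sub: ((x - 8) - 3) + 6 = -5.
Step 3. [((x - 8) - 3) + 6 = -5] +6 is outermost — subtract 6 both sides, so sub: (x - 8) - 3 = -11.
Step 4. [(x - 8) - 3 = -11] 3 comes off first (add 3), so sub: x - 8 = -8.
Step 5. [x - 8 = -8] peel the -8: add 8 from each side ⇒ sub: x = 0.

Answer: x ∈ {0}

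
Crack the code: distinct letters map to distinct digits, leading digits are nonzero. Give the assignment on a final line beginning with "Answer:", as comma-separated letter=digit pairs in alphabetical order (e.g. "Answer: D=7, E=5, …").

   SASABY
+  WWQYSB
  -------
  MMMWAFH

Step 1. [col 1: Y + B ≡ H (mod 10)] Y=9 is one option consistent with column 1 (Y + B ≡ H (mod 10), carry-in 0) — take it. So Y=9.
Step 2. [M] M is the leading digit of a 7-digit sum of two 6-digit numbers; the final carry is exactly 1. So M=1.
Step 3. [col 1: Y + B ≡ H (mod 10)] several values work for B in column 1 (Y + B ≡ H (mod 10), carry-in 0); try B=7 ⇒ B=7.
Step 4. [col 1: Y + B ≡ H (mod 10)] from column 1 (Y=9, B=7, carry-in 0, digits 1,7,9 already taken and all letters distinct): H must equal 6 ⇒ H=6.
Step 5. [col 2: B + S ≡ F (mod 10)] column 2 (B + S ≡ F (mod 10), carry-in 1) doesn't pin F yet; pick F=0 and continue, so F=0.
Step 6. [col 2: B + S ≡ F (mod 10)] from column 2 (B=7, F=0, carry-in 1, digits 0,1,6,7,9 already taken and all letters distinct): S must equal 2 ⇒ S=2.
Step 7. [col 3: A + Y ≡ A (mod 10)] column 3 (A + Y ≡ A (mod 10), carry-in 1) doesn't pin A yet; pick A=3 and continue. So A=3.
Step 8. [col 4: S + Q ≡ W (mod 10)] column 4 reads S+Q+carry(1)=W with S=2; with digits 0,1,2,3,6,7,9 already taken and all letters distinct, the only value for Q is 5 ⇒ Q=5.
Step 9. [col 4: S + Q ≡ W (mod 10)] column 4: given S=2, Q=5, carry-in 1, and digits 0,1,2,3,5,6,7,9 already taken and all letters distinct, S+Q≡W (mod 10) forces W=8 ⇒ W=8.

Answer: A=3, B=7, F=0, H=6, M=1, Q=5, S=2, W=8, Y=9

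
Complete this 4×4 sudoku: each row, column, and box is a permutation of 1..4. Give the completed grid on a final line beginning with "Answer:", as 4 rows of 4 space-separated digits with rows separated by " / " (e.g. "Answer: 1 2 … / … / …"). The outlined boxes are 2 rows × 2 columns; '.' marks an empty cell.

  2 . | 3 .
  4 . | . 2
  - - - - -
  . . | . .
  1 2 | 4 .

Step 1. [r2c3∈{1}] only 1 remains possible at r2c3 ⇒ r2c3=1.
Step 2. [r3c1∈{3}] only 3 remains possible at r3c1 ⇒ r3c1=3.
Step 3. [r1c2∈{1}] only 1 remains possible at r1c2 ⇒ r1c2=1.
Step 4. [r3c4∈{1}] r3c4's peers cover all but 1. So r3c4=1.
Step 5. [r3c3∈{2}] nothing but 2 survives at r3c3. So r3c3=2.
Step 6. [r4c4∈{3}] r4c4 has the single candidate 3, so r4c4=3.
Step 7. [r3c2∈{4}] r3c2's peers cover all but 4. So r3c2=4.
Step 8. [r1c4∈{4}] only 4 remains possible at r1c4. So r1c4=4.
Step 9. [r2c2∈{3}] r2c2 is down to just 3, so r2c2=3.

Answer: 2 1 3 4 / 4 3 1 2 / 3 4 2 1 / 1 2 4 3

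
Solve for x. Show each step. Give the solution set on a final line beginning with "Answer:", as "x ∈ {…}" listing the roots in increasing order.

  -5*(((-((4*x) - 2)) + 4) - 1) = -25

Step 1. [-5*(((-((4*x) - 2)) + 4) - 1) = -25] LHS = -5·(…); ÷-5 both sides, so div: ((-((4*x) - 2)) + 4) - 1 = 5.
Step 2. [((-((4*x) - 2)) + 4) - 1 = 5] peel the -1: add 1 from each side, so sub: (-((4*x) - 2)) + 4 = 6.
Step 3. [(-((4*x) - 2)) + 4 = 6] the outer +4 inverts by subtracting 4, so sub: -((4*x) - 2) = 2.
Step 4. [-((4*x) - 2) = 2] LHS negated; negate both sides ⇒ neg: (4*x) - 2 = -2.
Step 5. [(4*x) - 2 = -2] -2 is outermost — add 2 both sides. So sub: 4*x = 0.
Step 6. [4*x = 0] 4 out front; divide by 4 ⇒ div: x = 0.

Answer: x ∈ {0}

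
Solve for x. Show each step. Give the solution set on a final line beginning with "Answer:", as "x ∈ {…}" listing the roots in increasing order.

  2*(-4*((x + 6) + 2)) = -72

Step 1. [2*(-4*((x + 6) + 2)) = -72] divide by the outer 2. So div: -4*((x + 6) + 2) = -36.
Step 2. [-4*((x + 6) + 2) = -36] LHS = -4·(…); ÷-4 both sides. So div: (x + 6) + 2 = 9.
Step 3. [(x + 6) + 2 = 9] 2 comes off first (subtract 2) ⇒ sub: x + 6 = 7.
Step 4. [x + 6 = 7] peel the +6: subtract 6 from each side ⇒ sub: x = 1.

Answer: x ∈ {1}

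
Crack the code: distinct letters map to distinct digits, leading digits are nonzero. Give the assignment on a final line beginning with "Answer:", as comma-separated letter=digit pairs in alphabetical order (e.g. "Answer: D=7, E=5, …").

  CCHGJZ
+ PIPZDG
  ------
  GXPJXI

Step 1. [col 1: Z + G ≡ I (mod 10)] several values work for G in column 1 (Z + G ≡ I (mod 10), carry-in 0); try G=7 ⇒ G=7.
Step 2. [col 1: Z + G ≡ I (mod 10)] I=5 is one option consistent with column 1 (Z + G ≡ I (mod 10), carry-in 0) — take it, so I=5.
Step 3. [col 1: Z + G ≡ I (mod 10)] from column 1 (G=7, I=5, carry-in 0, digits 5,7 already taken and all letters distinct): Z must equal 8 ⇒ Z=8.
Step 4. [col 2: J + D ≡ X (mod 10)] X=0 is one option consistent with column 2 (J + D ≡ X (mod 10), carry-in 1) — take it ⇒ X=0.
Step 5. [col 2: J + D ≡ X (mod 10)] column 2 (J + D ≡ X (mod 10), carry-in 1) doesn't pin J yet; pick J=6 and continue. So J=6.
Step 6. [col 2: J + D ≡ X (mod 10)] column 2: given J=6, X=0, carry-in 1, and digits 0,5,6,7,8 already taken and all letters distinct, J+D≡X (mod 10) forces D=3. So D=3.
Step 7. [col 4: H + P ≡ P (mod 10)] column 4 reads H+P+carry(1)=P with nothing yet; with digits 0,3,5,6,7,8 already taken and all letters distinct, the only value for H is 9. So H=9.
Step 8. [col 4: H + P ≡ P (mod 10)] no forcing yet in column 4 (carry-in 1); P=2 is free and consistent — try it. So P=2.
Step 9. [col 5: C + I ≡ X (mod 10)] from column 5 (I=5, X=0, carry-in 1, digits 0,2,3,5,6,7,8,9 already taken and all letters distinct): C must equal 4. So C=4.

Answer: C=4, D=3, G=7, H=9, I=5, J=6, P=2, X=0, Z=8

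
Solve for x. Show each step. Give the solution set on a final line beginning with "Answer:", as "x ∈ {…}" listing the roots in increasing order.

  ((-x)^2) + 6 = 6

Step 1. [((-x)^2) + 6 = 6] subtract 6: x sits inside (… + 6). So sub: (-x)^2 = 0.
Step 2. [(-x)^2 = 0] LHS squared, RHS 0 ≥ 0: apply √ (±), so sqrt: -x = 0.
Step 3. [-x = 0] leading − — multiply by −1. So neg: x = 0.

Answer: x ∈ {0}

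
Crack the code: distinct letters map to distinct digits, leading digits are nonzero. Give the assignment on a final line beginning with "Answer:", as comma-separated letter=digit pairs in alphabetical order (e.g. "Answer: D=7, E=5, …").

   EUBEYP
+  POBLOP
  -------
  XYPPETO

Step 1. [X] X is the leading digit of a 7-digit sum of two 6-digit numbers; the final carry is exactly 1. So X=1.
Step 2. [col 1: P + P ≡ O (mod 10)] several values work for O in column 1 (P + P ≡ O (mod 10), carry-in 0); try O=2. So O=2.
Step 3. [col 1: P + P ≡ O (mod 10)] in column 1 we have P+P≡O with carry-in 0; given O=2 and digits 1,2 already taken and all letters distinct, that pins P to 6. So P=6.
Step 4. [col 2: Y + O ≡ T (mod 10)] no forcing yet in column 2 (carry-in 1); T=8 is free and consistent — try it, so T=8.
Step 5. [col 2: Y + O ≡ T (mod 10)] in column 2 we have Y+O≡T with carry-in 1; given O=2, T=8 and digits 1,2,6,8 already taken and all letters distinct, that pins Y to 5 ⇒ Y=5.
Step 6. [col 3: E + L ≡ E (mod 10)] column 3: given nothing yet, carry-in 0, and digits 1,2,5,6,8 already taken and all letters distinct, E+L≡E (mod 10) forces L=0 ⇒ L=0.
Step 7. [col 3: E + L ≡ E (mod 10)] column 3 (E + L ≡ E (mod 10), carry-in 0) doesn't pin E yet; pick E=9 and continue. So E=9.
Step 8. [col 4: B + B ≡ P (mod 10)] in column 4 we have B+B≡P with carry-in 0; given P=6 and digits 0,1,2,5,6,8,9 already taken and all letters distinct, that pins B to 3, so B=3.
Step 9. [col 5: U + O ≡ P (mod 10)] column 5: given O=2, P=6, carry-in 0, and digits 0,1,2,3,5,6,8,9 already taken and all letters distinct, U+O≡P (mod 10) forces U=4, so U=4.

Answer: B=3, E=9, L=0, O=2, P=6, T=8, U=4, X=1, Y=5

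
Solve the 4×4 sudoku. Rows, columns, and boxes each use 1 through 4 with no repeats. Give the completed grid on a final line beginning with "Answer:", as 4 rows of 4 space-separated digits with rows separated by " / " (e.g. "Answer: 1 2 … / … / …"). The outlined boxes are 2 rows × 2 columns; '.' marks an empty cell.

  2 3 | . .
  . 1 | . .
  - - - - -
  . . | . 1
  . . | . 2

Step 1. [r2c1∈{4}] r2c1's peers cover all but 4. So r2c1=4.
Step 2. [r3c1∈{3}] r3c1's peers cover all but 3 ⇒ r3c1=3.
Step 3. [r3c3∈{4}] only 4 remains possible at r3c3, so r3c3=4.
Step 4. [r2c4∈{3}] r2c4 is down to just 3 ⇒ r2c4=3.
Step 5. [r4c1∈{1}] nothing but 1 survives at r4c1. So r4c1=1.
Step 6. [r1c3∈{1}] nothing but 1 survives at r1c3, so r1c3=1.
Step 7. [r3c2∈{2}] nothing but 2 survives at r3c2 ⇒ r3c2=2.
Step 8. [r4c3∈{3}] only 3 remains possible at r4c3. So r4c3=3.
Step 9. [r1c4∈{4}] r1c4's peers cover all but 4. So r1c4=4.
Step 10. [r4c2∈{4}] nothing but 4 survives at r4c2. So r4c2=4.
Step 11. [r2c3∈{2}] only 2 remains possible at r2c3 ⇒ r2c3=2.

Answer: 2 3 1 4 / 4 1 2 3 / 3 2 4 1 / 1 4 3 2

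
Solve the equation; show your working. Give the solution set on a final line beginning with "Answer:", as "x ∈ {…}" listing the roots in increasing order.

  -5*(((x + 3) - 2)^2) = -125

Step 1. [-5*(((x + 3) - 2)^2) = -125] leading coefficient -5: divide by -5 ⇒ div: ((x + 3) - 2)^2 = 25.
Step 2. [((x + 3) - 2)^2 = 25] √ both sides: 25 ≥ 0 gives two branches ⇒ sqrt: (x + 3) - 2 = 5 or -5.
Step 3. [(x + 3) - 2 = 5 or -5] the outer -2 inverts by adding 2. So sub: x + 3 = 7 or -3.
Step 4. [x + 3 = 7 or -3] 3 comes off first (subtract 3), so sub: x = 4 or -6.

Answer: x ∈ {-6, 4}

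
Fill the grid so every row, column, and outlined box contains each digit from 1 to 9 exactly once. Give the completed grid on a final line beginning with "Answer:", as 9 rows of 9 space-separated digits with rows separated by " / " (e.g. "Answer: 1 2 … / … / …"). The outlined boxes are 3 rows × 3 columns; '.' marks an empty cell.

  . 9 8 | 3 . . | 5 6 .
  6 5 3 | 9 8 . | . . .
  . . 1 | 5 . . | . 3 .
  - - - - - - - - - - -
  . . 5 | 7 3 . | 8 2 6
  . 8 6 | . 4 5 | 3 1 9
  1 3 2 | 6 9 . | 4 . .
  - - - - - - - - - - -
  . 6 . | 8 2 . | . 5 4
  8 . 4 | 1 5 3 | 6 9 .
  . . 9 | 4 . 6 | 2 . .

Step 1. [r8c9∈{7}] r8c9's peers cover all but 7. So r8c9=7.
Step 2. [r9c5∈{7}] nothing but 7 survives at r9c5 ⇒ r9c5=7.
Step 3. [r3c2∈{2,4,7}] col 2 places 7 nowhere but r3c2 ⇒ r3c2=7.
Step 4. [r1c6∈{1,2,4,7}] r1c6 is the only open cell in row 1 admitting 7. So r1c6=7.
Step 5. [r1c1∈{2,4}] row 1 places 4 nowhere but r1c1. So r1c1=4.
Step 6. [r1c9∈{1,2}] row 1 places 2 nowhere but r1c9. So r1c9=2.
Step 7. [r9c9∈{1,3,8}] in col 9, 3 fits only at r9c9. So r9c9=3.
Step 8. [r2c6∈{1,2,4}] r2c6 is the only open cell in row 2 admitting 2 ⇒ r2c6=2.
Step 9. [r2c7∈{1,7}] across col 7, 7 lands solely at r2c7 ⇒ r2c7=7.
Step 10. [r7c1∈{3,7}] row 7 places 3 nowhere but r7c1, so r7c1=3.
Step 11. [r4c2∈{4}] only 4 remains possible at r4c2, so r4c2=4.
Step 12. [r4c1∈{9}] r4c1 has the single candidate 9. So r4c1=9.
Step 13. [r9c1∈{5}] r9c1 is down to just 5 ⇒ r9c1=5.
Step 14. [r2c8∈{4}] nothing but 4 survives at r2c8 ⇒ r2c8=4.
Step 15. [r8c2∈{2}] nothing but 2 survives at r8c2 ⇒ r8c2=2.
Step 16. [r7c6∈{9}] r7c6 is down to just 9 ⇒ r7c6=9.
Step 17. [r1c5∈{1}] nothing but 1 survives at r1c5 ⇒ r1c5=1.
Step 18. [r6c9∈{5}] r6c9 has the single candidate 5. So r6c9=5.
Step 19. [r7c3∈{7}] r7c3 has the single candidate 7 ⇒ r7c3=7.
Step 20. [r9c8∈{8}] r9c8 is down to just 8. So r9c8=8.
Step 21. [r3c1∈{2}] r3c1 has the single candidate 2 ⇒ r3c1=2.
Step 22. [r6c8∈{7}] r6c8 is down to just 7, so r6c8=7.
Step 23. [r4c6∈{1}] r4c6 has the single candidate 1. So r4c6=1.
Step 24. [r3c6∈{4}] nothing but 4 survives at r3c6 ⇒ r3c6=4.
Step 25. [r7c7∈{1}] r7c7 is down to just 1. So r7c7=1.
Step 26. [r3c5∈{6}] r3c5 has the single candidate 6 ⇒ r3c5=6.
Step 27. [r3c7∈{9}] nothing but 9 survives at r3c7. So r3c7=9.
Step 28. [r9c2∈{1}] nothing but 1 survives at r9c2. So r9c2=1.
Step 29. [r6c6∈{8}] only 8 remains possible at r6c6, so r6c6=8.
Step 30. [r5c4∈{2}] nothing but 2 survives at r5c4 ⇒ r5c4=2.
Step 31. [r3c9∈{8}] only 8 remains possible at r3c9. So r3c9=8.
Step 32. [r2c9∈{1}] only 1 remains possible at r2c9 ⇒ r2c9=1.
Step 33. [r5c1∈{7}] r5c1 has the single candidate 7, so r5c1=7.

Answer: 4 9 8 3 1 7 5 6 2 / 6 5 3 9 8 2 7 4 1 / 2 7 1 5 6 4 9 3 8 / 9 4 5 7 3 1 8 2 6 / 7 8 6 2 4 5 3 1 9 / 1 3 2 6 9 8 4 7 5 / 3 6 7 8 2 9 1 5 4 / 8 2 4 1 5 3 6 9 7 / 5 1 9 4 7 6 2 8 3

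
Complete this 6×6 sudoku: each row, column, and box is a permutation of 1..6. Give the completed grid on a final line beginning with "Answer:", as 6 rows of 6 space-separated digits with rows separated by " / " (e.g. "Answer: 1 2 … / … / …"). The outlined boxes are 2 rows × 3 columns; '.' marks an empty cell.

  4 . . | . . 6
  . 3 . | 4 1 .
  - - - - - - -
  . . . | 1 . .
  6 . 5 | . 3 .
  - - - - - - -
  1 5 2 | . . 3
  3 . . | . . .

Step 1. [r4c4∈{2}] r4c4 has the single candidate 2. So r4c4=2.
Step 2. [r4c6∈{4}] only 4 remains possible at r4c6, so r4c6=4.
Step 3. [r6c2∈{4,6}] in col 2, 6 fits only at r6c2. So r6c2=6.
Step 4. [r6c4∈{5}] r6c4 has the single candidate 5 ⇒ r6c4=5.
Step 5. [r1c5∈{2,5}] 5 has one home in row 1: r1c5. So r1c5=5.
Step 6. [r1c2∈{1,2}] 2 has one home in row 1: r1c2 ⇒ r1c2=2.
Step 7. [r6c3∈{4}] r6c3 has the single candidate 4. So r6c3=4.
Step 8. [r5c5∈{4,6}] in row 5, 4 fits only at r5c5. So r5c5=4.
Step 9. [r6c5∈{2}] only 2 remains possible at r6c5, so r6c5=2.
Step 10. [r3c5∈{6}] nothing but 6 survives at r3c5 ⇒ r3c5=6.
Step 11. [r2c1∈{5}] nothing but 5 survives at r2c1 ⇒ r2c1=5.
Step 12. [r3c3∈{3}] r3c3 is down to just 3 ⇒ r3c3=3.
Step 13. [r3c1∈{2}] only 2 remains possible at r3c1, so r3c1=2.
Step 14. [r5c4∈{6}] only 6 remains possible at r5c4, so r5c4=6.
Step 15. [r1c3∈{1}] only 1 remains possible at r1c3. So r1c3=1.
Step 16. [r3c2∈{4}] r3c2's peers cover all but 4. So r3c2=4.
Step 17. [r2c6∈{2}] r2c6's peers cover all but 2. So r2c6=2.
Step 18. [r6c6∈{1}] only 1 remains possible at r6c6 ⇒ r6c6=1.
Step 19. [r2c3∈{6}] r2c3's peers cover all but 6, so r2c3=6.
Step 20. [r3c6∈{5}] r3c6 is down to just 5. So r3c6=5.
Step 21. [r1c4∈{3}] nothing but 3 survives at r1c4, so r1c4=3.
Step 22. [r4c2∈{1}] r4c2 is down to just 1, so r4c2=1.

Answer: 4 2 1 3 5 6 / 5 3 6 4 1 2 / 2 4 3 1 6 5 / 6 1 5 2 3 4 / 1 5 2 6 4 3 / 3 6 4 5 2 1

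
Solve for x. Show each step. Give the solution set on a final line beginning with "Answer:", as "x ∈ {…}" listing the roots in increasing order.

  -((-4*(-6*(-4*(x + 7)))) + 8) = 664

Step 1. [-((-4*(-6*(-4*(x + 7)))) + 8) = 664] leading − — multiply by −1. So neg: (-4*(-6*(-4*(x + 7)))) + 8 = -664.
Step 2. [(-4*(-6*(-4*(x + 7)))) + 8 = -664] 8 comes off first (subtract 8). So sub: -4*(-6*(-4*(x + 7))) = -672.
Step 3. [-4*(-6*(-4*(x + 7))) = -672] -4·(inner) — divide through by -4, so div: -6*(-4*(x + 7)) = 168.
Step 4. [-6*(-4*(x + 7)) = 168] -6 out front; divide by -6. So div: -4*(x + 7) = -28.
Step 5. [-4*(x + 7) = -28] LHS = -4·(…); ÷-4 both sides, so div: x + 7 = 7.
Step 6. [x + 7 = 7] the outer +7 inverts by subtracting 7 ⇒ sub: x = 0.

Answer: x ∈ {0}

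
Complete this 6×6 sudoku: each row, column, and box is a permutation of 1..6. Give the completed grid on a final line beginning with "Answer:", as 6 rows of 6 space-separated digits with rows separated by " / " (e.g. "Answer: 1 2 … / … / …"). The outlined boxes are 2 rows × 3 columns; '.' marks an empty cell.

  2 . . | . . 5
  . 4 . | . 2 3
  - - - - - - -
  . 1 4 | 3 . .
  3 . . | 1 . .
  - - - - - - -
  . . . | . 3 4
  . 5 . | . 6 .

Step 1. [r6c4∈{2}] nothing but 2 survives at r6c4 ⇒ r6c4=2.
Step 2. [r2c4∈{6}] nothing but 6 survives at r2c4, so r2c4=6.
Step 3. [r3c6∈{2,6}] row 3 places 2 nowhere but r3c6. So r3c6=2.
Step 4. [r3c1∈{5,6}] across row 3, 6 lands solely at r3c1. So r3c1=6.
Step 5. [r5c1∈{1}] nothing but 1 survives at r5c1, so r5c1=1.
Step 6. [r4c3∈{2,5}] 5 has one home in box 3: r4c3, so r4c3=5.
Step 7. [r1c2∈{3,6}] 3 has one home in col 2: r1c2, so r1c2=3.
Step 8. [r5c3∈{2,6}] 2 has one home in col 3: r5c3. So r5c3=2.
Step 9. [r1c5∈{1,4}] in col 5, 1 fits only at r1c5 ⇒ r1c5=1.
Step 10. [r4c5∈{4}] r4c5 has the single candidate 4, so r4c5=4.
Step 11. [r4c2∈{2}] only 2 remains possible at r4c2 ⇒ r4c2=2.
Step 12. [r5c4∈{5}] nothing but 5 survives at r5c4, so r5c4=5.
Step 13. [r2c1∈{5}] r2c1's peers cover all but 5, so r2c1=5.
Step 14. [r6c1∈{4}] nothing but 4 survives at r6c1 ⇒ r6c1=4.
Step 15. [r1c4∈{4}] only 4 remains possible at r1c4, so r1c4=4.
Step 16. [r1c3∈{6}] only 6 remains possible at r1c3, so r1c3=6.
Step 17. [r3c5∈{5}] nothing but 5 survives at r3c5. So r3c5=5.
Step 18. [r6c3∈{3}] nothing but 3 survives at r6c3 ⇒ r6c3=3.
Step 19. [r2c3∈{1}] nothing but 1 survives at r2c3 ⇒ r2c3=1.
Step 20. [r5c2∈{6}] r5c2's peers cover all but 6 ⇒ r5c2=6.
Step 21. [r4c6∈{6}] r4c6's peers cover all but 6 ⇒ r4c6=6.
Step 22. [r6c6∈{1}] r6c6 has the single candidate 1, so r6c6=1.

Answer: 2 3 6 4 1 5 / 5 4 1 6 2 3 / 6 1 4 3 5 2 / 3 2 5 1 4 6 / 1 6 2 5 3 4 / 4 5 3 2 6 1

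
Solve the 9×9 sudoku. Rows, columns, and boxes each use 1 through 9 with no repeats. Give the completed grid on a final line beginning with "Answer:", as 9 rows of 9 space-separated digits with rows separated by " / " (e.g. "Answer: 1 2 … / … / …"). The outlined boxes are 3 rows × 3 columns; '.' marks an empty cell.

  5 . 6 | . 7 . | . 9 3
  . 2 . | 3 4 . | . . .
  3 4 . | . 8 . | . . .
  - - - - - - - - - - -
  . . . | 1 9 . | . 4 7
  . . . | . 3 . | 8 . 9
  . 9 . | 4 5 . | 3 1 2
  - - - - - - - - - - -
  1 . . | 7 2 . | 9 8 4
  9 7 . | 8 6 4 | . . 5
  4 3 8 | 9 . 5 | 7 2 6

Step 1. [r3c9∈{1}] r3c9's peers cover all but 1 ⇒ r3c9=1.
Step 2. [r6c3∈{7}] only 7 remains possible at r6c3. So r6c3=7.
Step 3. [r1c4∈{2}] only 2 remains possible at r1c4 ⇒ r1c4=2.
Step 4. [r5c4∈{6}] r5c4 has the single candidate 6, so r5c4=6.
Step 5. [r5c8∈{5}] r5c8's peers cover all but 5. So r5c8=5.
Step 6. [r5c1∈{2}] r5c1 is down to just 2, so r5c1=2.
Step 7. [r4c7∈{6}] r4c7 has the single candidate 6, so r4c7=6.
Step 8. [r4c1∈{8}] r4c1 is down to just 8, so r4c1=8.
Step 9. [r3c8∈{6,7}] across row 3, 7 lands solely at r3c8. So r3c8=7.
Step 10. [r3c6∈{6,9}] 6 has one home in row 3: r3c6, so r3c6=6.
Step 11. [r2c6∈{1,9}] col 6 places 9 nowhere but r2c6, so r2c6=9.
Step 12. [r5c2∈{1}] r5c2's peers cover all but 1. So r5c2=1.
Step 13. [r7c3∈{5}] r7c3's peers cover all but 5 ⇒ r7c3=5.
Step 14. [r3c4∈{5}] only 5 remains possible at r3c4 ⇒ r3c4=5.
Step 15. [r3c3∈{9}] only 9 remains possible at r3c3. So r3c3=9.
Step 16. [r8c3∈{2}] nothing but 2 survives at r8c3 ⇒ r8c3=2.
Step 17. [r6c1∈{6}] r6c1's peers cover all but 6. So r6c1=6.
Step 18. [r2c1∈{7}] r2c1 is down to just 7, so r2c1=7.
Step 19. [r3c7∈{2}] r3c7 has the single candidate 2. So r3c7=2.
Step 20. [r5c3∈{4}] r5c3's peers cover all but 4. So r5c3=4.
Step 21. [r5c6∈{7}] r5c6 has the single candidate 7. So r5c6=7.
Step 22. [r9c5∈{1}] r9c5's peers cover all but 1, so r9c5=1.
Step 23. [r4c2∈{5}] r4c2's peers cover all but 5 ⇒ r4c2=5.
Step 24. [r1c6∈{1}] r1c6 is down to just 1 ⇒ r1c6=1.
Step 25. [r2c3∈{1}] nothing but 1 survives at r2c3, so r2c3=1.
Step 26. [r4c6∈{2}] only 2 remains possible at r4c6, so r4c6=2.
Step 27. [r2c7∈{5}] r2c7 has the single candidate 5, so r2c7=5.
Step 28. [r7c2∈{6}] only 6 remains possible at r7c2. So r7c2=6.
Step 29. [r8c8∈{3}] only 3 remains possible at r8c8, so r8c8=3.
Step 30. [r2c8∈{6}] only 6 remains possible at r2c8, so r2c8=6.
Step 31. [r1c2∈{8}] r1c2's peers cover all but 8 ⇒ r1c2=8.
Step 32. [r4c3∈{3}] only 3 remains possible at r4c3 ⇒ r4c3=3.
Step 33. [r1c7∈{4}] r1c7's peers cover all but 4. So r1c7=4.
Step 34. [r2c9∈{8}] r2c9 is down to just 8. So r2c9=8.
Step 35. [r8c7∈{1}] nothing but 1 survives at r8c7. So r8c7=1.
Step 36. [r7c6∈{3}] r7c6 has the single candidate 3, so r7c6=3.
Step 37. [r6c6∈{8}] r6c6 has the single candidate 8, so r6c6=8.

Answer: 5 8 6 2 7 1 4 9 3 / 7 2 1 3 4 9 5 6 8 / 3 4 9 5 8 6 2 7 1 / 8 5 3 1 9 2 6 4 7 / 2 1 4 6 3 7 8 5 9 / 6 9 7 4 5 8 3 1 2 / 1 6 5 7 2 3 9 8 4 / 9 7 2 8 6 4 1 3 5 / 4 3 8 9 1 5 7 2 6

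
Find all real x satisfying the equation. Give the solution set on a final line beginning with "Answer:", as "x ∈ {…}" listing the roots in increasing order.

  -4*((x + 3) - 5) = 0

Step 1. [-4*((x + 3) - 5) = 0] -4 out front; divide by -4 ⇒ div: (x + 3) - 5 = 0.
Step 2. [(x + 3) - 5 = 0] -5 is outermost — add 5 both sides ⇒ sub: x + 3 = 5.
Step 3. [x + 3 = 5] +3 is outermost — subtract 3 both sides, so sub: x = 2.

Answer: x ∈ {2}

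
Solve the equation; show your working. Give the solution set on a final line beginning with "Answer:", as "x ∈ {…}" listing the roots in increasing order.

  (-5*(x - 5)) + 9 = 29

Step 1. [(-5*(x - 5)) + 9 = 29] the outer +9 inverts by subtracting 9 ⇒ sub: -5*(x - 5) = 20.
Step 2. [-5*(x - 5) = 20] LHS = -5·(…); ÷-5 both sides, so div: x - 5 = -4.
Step 3. [x - 5 = -4] peel the -5: add 5 from each side. So sub: x = 1.

Answer: x ∈ {1}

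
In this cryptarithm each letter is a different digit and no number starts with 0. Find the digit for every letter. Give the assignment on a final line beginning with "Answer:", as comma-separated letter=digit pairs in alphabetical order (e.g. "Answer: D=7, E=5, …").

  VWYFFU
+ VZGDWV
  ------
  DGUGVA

Step 1. [col 1: U + V ≡ A (mod 10)] U=9 is one option consistent with column 1 (U + V ≡ A (mod 10), carry-in 0) — take it. So U=9.
Step 2. [col 1: U + V ≡ A (mod 10)] several values work for A in column 1 (U + V ≡ A (mod 10), carry-in 0); try A=1, so A=1.
Step 3. [col 1: U + V ≡ A (mod 10)] column 1 reads U+V+carry(0)=A with U=9, A=1; with digits 1,9 already taken and all letters distinct, the only value for V is 2 ⇒ V=2.
Step 4. [col 2: F + W ≡ V (mod 10)] no forcing yet in column 2 (carry-in 1); W=7 is free and consistent — try it, so W=7.
Step 5. [col 2: F + W ≡ V (mod 10)] in column 2 we have F+W≡V with carry-in 1; given W=7, V=2 and digits 1,2,7,9 already taken and all letters distinct, that pins F to 4 ⇒ F=4.
Step 6. [col 3: F + D ≡ G (mod 10)] column 3 (F + D ≡ G (mod 10), carry-in 1) doesn't pin G yet; pick G=0 and continue, so G=0.
Step 7. [col 3: F + D ≡ G (mod 10)] column 3: given F=4, G=0, carry-in 1, and digits 0,1,2,4,7,9 already taken and all letters distinct, F+D≡G (mod 10) forces D=5, so D=5.
Step 8. [col 4: Y + G ≡ U (mod 10)] column 4: given G=0, U=9, carry-in 1, and digits 0,1,2,4,5,7,9 already taken and all letters distinct, Y+G≡U (mod 10) forces Y=8. So Y=8.
Step 9. [col 5: W + Z ≡ G (mod 10)] in column 5 we have W+Z≡G with carry-in 0; given W=7, G=0 and digits 0,1,2,4,5,7,8,9 already taken and all letters distinct, that pins Z to 3 ⇒ Z=3.

Answer: A=1, D=5, F=4, G=0, U=9, V=2, W=7, Y=8, Z=3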